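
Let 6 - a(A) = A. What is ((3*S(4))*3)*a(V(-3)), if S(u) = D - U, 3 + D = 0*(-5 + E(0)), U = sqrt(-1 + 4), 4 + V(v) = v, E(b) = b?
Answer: -351 - 117*sqrt(3) ≈ -553.65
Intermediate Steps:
V(v) = -4 + v
U = sqrt(3) ≈ 1.7320
D = -3 (D = -3 + 0*(-5 + 0) = -3 + 0*(-5) = -3 + 0 = -3)
a(A) = 6 - A
S(u) = -3 - sqrt(3)
((3*S(4))*3)*a(V(-3)) = ((3*(-3 - sqrt(3)))*3)*(6 - (-4 - 3)) = ((-9 - 3*sqrt(3))*3)*(6 - 1*(-7)) = (-27 - 9*sqrt(3))*(6 + 7) = (-27 - 9*sqrt(3))*13 = -351 - 117*sqrt(3)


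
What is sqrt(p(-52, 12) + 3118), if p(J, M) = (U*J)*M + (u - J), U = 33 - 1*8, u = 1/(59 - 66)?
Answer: I*sqrt(609077)/7 ≈ 111.49*I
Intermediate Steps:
u = -1/7 (u = 1/(-7) = -1/7 ≈ -0.14286)
U = 25 (U = 33 - 8 = 25)
p(J, M) = -1/7 - J + 25*J*M (p(J, M) = (25*J)*M + (-1/7 - J) = 25*J*M + (-1/7 - J) = -1/7 - J + 25*J*M)
sqrt(p(-52, 12) + 3118) = sqrt((-1/7 - 1*(-52) + 25*(-52)*12) + 3118) = sqrt((-1/7 + 52 - 15600) + 3118) = sqrt(-108837/7 + 3118) = sqrt(-87011/7) = I*sqrt(609077)/7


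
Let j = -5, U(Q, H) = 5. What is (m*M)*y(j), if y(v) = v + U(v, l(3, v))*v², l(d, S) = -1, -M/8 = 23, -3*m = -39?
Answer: -287040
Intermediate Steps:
m = 13 (m = -⅓*(-39) = 13)
M = -184 (M = -8*23 = -184)
y(v) = v + 5*v²
(m*M)*y(j) = (13*(-184))*(-5*(1 + 5*(-5))) = -(-11960)*(1 - 25) = -(-11960)*(-24) = -2392*120 = -287040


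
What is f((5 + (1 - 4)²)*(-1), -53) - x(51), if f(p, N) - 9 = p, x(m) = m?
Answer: -56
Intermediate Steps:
f(p, N) = 9 + p
f((5 + (1 - 4)²)*(-1), -53) - x(51) = (9 + (5 + (1 - 4)²)*(-1)) - 1*51 = (9 + (5 + (-3)²)*(-1)) - 51 = (9 + (5 + 9)*(-1)) - 51 = (9 + 14*(-1)) - 51 = (9 - 14) - 51 = -5 - 51 = -56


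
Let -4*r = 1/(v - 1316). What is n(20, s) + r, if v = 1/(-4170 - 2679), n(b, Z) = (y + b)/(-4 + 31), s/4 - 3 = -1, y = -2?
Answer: 72126827/108159420 ≈ 0.66686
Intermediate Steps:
s = 8 (s = 12 + 4*(-1) = 12 - 4 = 8)
n(b, Z) = -2/27 + b/27 (n(b, Z) = (-2 + b)/(-4 + 31) = (-2 + b)/27 = (-2 + b)*(1/27) = -2/27 + b/27)
v = -1/6849 (v = 1/(-6849) = -1/6849 ≈ -0.00014601)
r = 6849/36053140 (r = -1/(4*(-1/6849 - 1316)) = -1/(4*(-9013285/6849)) = -¼*(-6849/9013285) = 6849/36053140 ≈ 0.00018997)
n(20, s) + r = (-2/27 + (1/27)*20) + 6849/36053140 = (-2/27 + 20/27) + 6849/36053140 = ⅔ + 6849/36053140 = 72126827/108159420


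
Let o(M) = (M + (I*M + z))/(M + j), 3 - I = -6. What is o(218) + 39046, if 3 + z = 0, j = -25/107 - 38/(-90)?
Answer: 41031350843/1050578 ≈ 39056.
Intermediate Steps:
j = 908/4815 (j = -25*1/107 - 38*(-1/90) = -25/107 + 19/45 = 908/4815 ≈ 0.18858)
I = 9 (I = 3 - 1*(-6) = 3 + 6 = 9)
z = -3 (z = -3 + 0 = -3)
o(M) = (-3 + 10*M)/(908/4815 + M) (o(M) = (M + (9*M - 3))/(M + 908/4815) = (M + (-3 + 9*M))/(908/4815 + M) = (-3 + 10*M)/(908/4815 + M))
o(218) + 39046 = 4815*(-3 + 10*218)/(908 + 4815*218) + 39046 = 4815*(-3 + 2180)/(908 + 1049670) + 39046 = 4815*2177/1050578 + 39046 = 4815*(1/1050578)*2177 + 39046 = 10482255/1050578 + 39046 = 41031350843/1050578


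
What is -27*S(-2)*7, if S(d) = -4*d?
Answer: -1512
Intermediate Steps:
-27*S(-2)*7 = -(-108)*(-2)*7 = -27*8*7 = -216*7 = -1512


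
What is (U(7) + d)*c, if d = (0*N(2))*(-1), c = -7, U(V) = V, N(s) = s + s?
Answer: -49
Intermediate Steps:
N(s) = 2*s
d = 0 (d = (0*(2*2))*(-1) = (0*4)*(-1) = 0*(-1) = 0)
(U(7) + d)*c = (7 + 0)*(-7) = 7*(-7) = -49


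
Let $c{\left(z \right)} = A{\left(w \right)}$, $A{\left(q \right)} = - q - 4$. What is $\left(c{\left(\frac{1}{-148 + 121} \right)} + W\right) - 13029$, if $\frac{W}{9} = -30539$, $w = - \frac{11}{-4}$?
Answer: $- \frac{1151547}{4} \approx -2.8789 \cdot 10^{5}$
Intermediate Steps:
$w = \frac{11}{4}$ ($w = \left(-11\right) \left(- \frac{1}{4}\right) = \frac{11}{4} \approx 2.75$)
$A{\left(q \right)} = -4 - q$
$c{\left(z \right)} = - \frac{27}{4}$ ($c{\left(z \right)} = -4 - \frac{11}{4} = - \frac{27}{4}$)
$W = -274851$ ($W = 9 \left(-30539\right) = -274851$)
$\left(c{\left(\frac{1}{-148 + 121} \right)} + W\right) - 13029 = \left(- \frac{27}{4} - 274851\right) - 13029 = - \frac{1099431}{4} - 13029 = - \frac{1151547}{4}$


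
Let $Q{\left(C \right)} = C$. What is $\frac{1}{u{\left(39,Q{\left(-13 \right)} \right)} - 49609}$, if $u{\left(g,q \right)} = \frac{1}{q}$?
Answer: $- \frac{13}{644918} \approx -2.0158 \cdot 10^{-5}$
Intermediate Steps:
$\frac{1}{u{\left(39,Q{\left(-13 \right)} \right)} - 49609} = \frac{1}{\frac{1}{-13} - 49609} = \frac{1}{- \frac{1}{13} - 49609} = \frac{1}{- \frac{644918}{13}} = - \frac{13}{644918}$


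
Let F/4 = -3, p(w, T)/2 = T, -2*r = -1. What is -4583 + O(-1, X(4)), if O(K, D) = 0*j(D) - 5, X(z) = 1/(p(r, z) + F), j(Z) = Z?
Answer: -4588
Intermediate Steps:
r = 1/2 (r = -1/2*(-1) = 1/2 ≈ 0.50000)
p(w, T) = 2*T
F = -12 (F = 4*(-3) = -12)
X(z) = 1/(-12 + 2*z) (X(z) = 1/(2*z - 12) = 1/(-12 + 2*z))
O(K, D) = -5 (O(K, D) = 0*D - 5 = 0 - 5 = -5)
-4583 + O(-1, X(4)) = -4583 - 5 = -4588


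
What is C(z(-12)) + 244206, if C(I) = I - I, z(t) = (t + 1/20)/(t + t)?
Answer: 244206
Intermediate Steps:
z(t) = (1/20 + t)/(2*t) (z(t) = (t + 1/20)/((2*t)) = (1/20 + t)*(1/(2*t)) = (1/20 + t)/(2*t))
C(I) = 0
C(z(-12)) + 244206 = 0 + 244206 = 244206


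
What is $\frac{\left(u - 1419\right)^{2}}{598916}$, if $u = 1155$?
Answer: $\frac{17424}{149729} \approx 0.11637$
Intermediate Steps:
$\frac{\left(u - 1419\right)^{2}}{598916} = \frac{\left(1155 - 1419\right)^{2}}{598916} = \left(-264\right)^{2} \cdot \frac{1}{598916} = 69696 \cdot \frac{1}{598916} = \frac{17424}{149729}$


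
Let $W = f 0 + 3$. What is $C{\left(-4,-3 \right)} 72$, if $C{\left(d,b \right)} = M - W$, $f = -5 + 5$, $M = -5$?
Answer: $-576$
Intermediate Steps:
$f = 0$
$W = 3$ ($W = 0 \cdot 0 + 3 = 0 + 3 = 3$)
$C{\left(d,b \right)} = -8$ ($C{\left(d,b \right)} = -5 - 3 = -8$)
$C{\left(-4,-3 \right)} 72 = \left(-8\right) 72 = -576$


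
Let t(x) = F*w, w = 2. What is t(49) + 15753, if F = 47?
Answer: 15847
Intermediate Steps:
t(x) = 94 (t(x) = 47*2 = 94)
t(49) + 15753 = 94 + 15753 = 15847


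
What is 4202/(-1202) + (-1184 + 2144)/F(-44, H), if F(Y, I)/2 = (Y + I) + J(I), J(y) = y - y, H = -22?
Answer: -71191/6611 ≈ -10.769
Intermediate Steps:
J(y) = 0
F(Y, I) = 2*I + 2*Y (F(Y, I) = 2*((Y + I) + 0) = 2*((I + Y) + 0) = 2*(I + Y) = 2*I + 2*Y)
4202/(-1202) + (-1184 + 2144)/F(-44, H) = 4202/(-1202) + (-1184 + 2144)/(2*(-22) + 2*(-44)) = 4202*(-1/1202) + 960/(-44 - 88) = -2101/601 + 960/(-132) = -2101/601 + 960*(-1/132) = -2101/601 - 80/11 = -71191/6611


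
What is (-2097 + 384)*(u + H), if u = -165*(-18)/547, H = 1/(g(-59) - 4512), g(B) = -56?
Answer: -40699239/4376 ≈ -9300.6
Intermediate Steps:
H = -1/4568 (H = 1/(-56 - 4512) = 1/(-4568) = -1/4568 ≈ -0.00021891)
u = 2970/547 (u = 2970*(1/547) = 2970/547 ≈ 5.4296)
(-2097 + 384)*(u + H) = (-2097 + 384)*(2970/547 - 1/4568) = -1713*13566413/2498696 = -40699239/4376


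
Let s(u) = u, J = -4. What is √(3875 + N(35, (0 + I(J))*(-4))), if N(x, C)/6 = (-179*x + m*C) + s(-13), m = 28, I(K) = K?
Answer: I*√31105 ≈ 176.37*I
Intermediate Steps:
N(x, C) = -78 - 1074*x + 168*C (N(x, C) = 6*((-179*x + 28*C) - 13) = 6*(-13 - 179*x + 28*C) = -78 - 1074*x + 168*C)
√(3875 + N(35, (0 + I(J))*(-4))) = √(3875 + (-78 - 1074*35 + 168*((0 - 4)*(-4)))) = √(3875 + (-78 - 37590 + 168*(-4*(-4)))) = √(3875 + (-78 - 37590 + 168*16)) = √(3875 + (-78 - 37590 + 2688)) = √(3875 - 34980) = √(-31105) = I*√31105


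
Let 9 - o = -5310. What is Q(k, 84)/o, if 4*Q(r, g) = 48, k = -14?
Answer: 4/1773 ≈ 0.0022561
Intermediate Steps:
Q(r, g) = 12 (Q(r, g) = (¼)*48 = 12)
o = 5319 (o = 9 - 1*(-5310) = 9 + 5310 = 5319)
Q(k, 84)/o = 12/5319 = 12*(1/5319) = 4/1773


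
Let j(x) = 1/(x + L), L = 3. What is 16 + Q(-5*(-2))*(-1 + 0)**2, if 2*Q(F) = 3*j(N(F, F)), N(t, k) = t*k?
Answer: 3299/206 ≈ 16.015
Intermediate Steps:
N(t, k) = k*t
j(x) = 1/(3 + x) (j(x) = 1/(x + 3) = 1/(3 + x))
Q(F) = 3/(2*(3 + F**2)) (Q(F) = (3/(3 + F*F))/2 = (3/(3 + F**2))/2 = 3/(2*(3 + F**2)))
16 + Q(-5*(-2))*(-1 + 0)**2 = 16 + (3/(2*(3 + (-5*(-2))**2)))*(-1 + 0)**2 = 16 + (3/(2*(3 + 10**2)))*(-1)**2 = 16 + (3/(2*(3 + 100)))*1 = 16 + ((3/2)/103)*1 = 16 + ((3/2)*(1/103))*1 = 16 + (3/206)*1 = 16 + 3/206 = 3299/206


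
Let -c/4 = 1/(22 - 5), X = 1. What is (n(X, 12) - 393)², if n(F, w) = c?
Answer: 44689225/289 ≈ 1.5463e+5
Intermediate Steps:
c = -4/17 (c = -4/(22 - 5) = -4/17 ≈ -0.23529)
n(F, w) = -4/17
(n(X, 12) - 393)² = (-4/17 - 393)² = (-6685/17)² = 44689225/289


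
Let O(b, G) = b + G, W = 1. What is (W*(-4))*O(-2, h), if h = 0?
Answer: 8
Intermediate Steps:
O(b, G) = G + b
(W*(-4))*O(-2, h) = (1*(-4))*(0 - 2) = -4*(-2) = 8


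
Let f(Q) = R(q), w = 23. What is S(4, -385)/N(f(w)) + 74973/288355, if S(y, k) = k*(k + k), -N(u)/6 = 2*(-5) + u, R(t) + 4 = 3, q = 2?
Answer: 3885808544/865065 ≈ 4491.9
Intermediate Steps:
R(t) = -1 (R(t) = -4 + 3 = -1)
f(Q) = -1
N(u) = 60 - 6*u (N(u) = -6*(2*(-5) + u) = -6*(-10 + u) = 60 - 6*u)
S(y, k) = 2*k² (S(y, k) = k*(2*k) = 2*k²)
S(4, -385)/N(f(w)) + 74973/288355 = (2*(-385)²)/(60 - 6*(-1)) + 74973/288355 = (2*148225)/(60 + 6) + 74973*(1/288355) = 296450/66 + 74973/288355 = 296450*(1/66) + 74973/288355 = 13475/3 + 74973/288355 = 3885808544/865065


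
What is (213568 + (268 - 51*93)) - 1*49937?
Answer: 159156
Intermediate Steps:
(213568 + (268 - 51*93)) - 1*49937 = (213568 + (268 - 4743)) - 49937 = (213568 - 4475) - 49937 = 209093 - 49937 = 159156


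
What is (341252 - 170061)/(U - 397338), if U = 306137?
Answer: -171191/91201 ≈ -1.8771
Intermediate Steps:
(341252 - 170061)/(U - 397338) = (341252 - 170061)/(306137 - 397338) = 171191/(-91201) = 171191*(-1/91201) = -171191/91201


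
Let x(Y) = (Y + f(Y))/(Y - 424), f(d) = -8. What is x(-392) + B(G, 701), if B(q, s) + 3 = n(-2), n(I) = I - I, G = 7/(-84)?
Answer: -128/51 ≈ -2.5098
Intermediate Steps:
G = -1/12 (G = 7*(-1/84) = -1/12 ≈ -0.083333)
n(I) = 0
B(q, s) = -3 (B(q, s) = -3 + 0 = -3)
x(Y) = (-8 + Y)/(-424 + Y) (x(Y) = (Y - 8)/(Y - 424) = (-8 + Y)/(-424 + Y))
x(-392) + B(G, 701) = (-8 - 392)/(-424 - 392) - 3 = -400/(-816) - 3 = -1/816*(-400) - 3 = 25/51 - 3 = -128/51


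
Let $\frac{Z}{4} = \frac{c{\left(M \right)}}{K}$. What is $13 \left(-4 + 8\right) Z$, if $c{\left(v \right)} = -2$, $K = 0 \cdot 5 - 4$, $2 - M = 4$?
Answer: $104$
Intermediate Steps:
$M = -2$ ($M = 2 - 4 = -2$)
$K = -4$ ($K = 0 - 4 = -4$)
$Z = 2$ ($Z = 4 \left(- \frac{2}{-4}\right) = 4 \left(\left(-2\right) \left(- \frac{1}{4}\right)\right) = 4 \cdot \frac{1}{2} = 2$)
$13 \left(-4 + 8\right) Z = 13 \left(-4 + 8\right) 2 = 13 \cdot 4 \cdot 2 = 52 \cdot 2 = 104$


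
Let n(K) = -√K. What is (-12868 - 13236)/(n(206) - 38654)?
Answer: 504512008/747065755 - 13052*√206/747065755 ≈ 0.67507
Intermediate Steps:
(-12868 - 13236)/(n(206) - 38654) = (-12868 - 13236)/(-√206 - 38654) = -26104/(-38654 - √206)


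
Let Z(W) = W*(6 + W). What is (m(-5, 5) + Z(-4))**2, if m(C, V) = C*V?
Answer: 1089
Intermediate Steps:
(m(-5, 5) + Z(-4))**2 = (-5*5 - 4*(6 - 4))**2 = (-25 - 4*2)**2 = (-25 - 8)**2 = (-33)**2 = 1089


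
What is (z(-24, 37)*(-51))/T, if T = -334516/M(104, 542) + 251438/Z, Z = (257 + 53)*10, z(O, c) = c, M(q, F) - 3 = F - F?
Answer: 8774550/518122643 ≈ 0.016935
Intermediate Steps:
M(q, F) = 3 (M(q, F) = 3 + (F - F) = 3 + 0 = 3)
Z = 3100 (Z = 310*10 = 3100)
T = -518122643/4650 (T = -334516/3 + 251438/3100 = -334516*1/3 + 251438*(1/3100) = -334516/3 + 125719/1550 = -518122643/4650 ≈ -1.1142e+5)
(z(-24, 37)*(-51))/T = (37*(-51))/(-518122643/4650) = -1887*(-4650/518122643) = 8774550/518122643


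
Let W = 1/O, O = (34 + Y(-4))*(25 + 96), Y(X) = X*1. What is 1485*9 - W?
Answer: 48514949/3630 ≈ 13365.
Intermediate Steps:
Y(X) = X
O = 3630 (O = (34 - 4)*(25 + 96) = 30*121 = 3630)
W = 1/3630 ≈ 0.00027548
1485*9 - W = 1485*9 - 1*1/3630 = 13365 - 1/3630 = 48514949/3630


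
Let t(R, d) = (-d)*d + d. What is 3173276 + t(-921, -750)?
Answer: 2610026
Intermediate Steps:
t(R, d) = d - d² (t(R, d) = -d² + d = d - d²)
3173276 + t(-921, -750) = 3173276 - 750*(1 - 1*(-750)) = 3173276 - 750*(1 + 750) = 3173276 - 750*751 = 3173276 - 563250 = 2610026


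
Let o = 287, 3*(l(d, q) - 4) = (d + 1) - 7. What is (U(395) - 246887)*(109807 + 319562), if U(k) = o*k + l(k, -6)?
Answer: -57272815295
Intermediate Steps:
l(d, q) = 2 + d/3 (l(d, q) = 4 + ((d + 1) - 7)/3 = 4 + ((1 + d) - 7)/3 = 4 + (-6 + d)/3 = 4 + (-2 + d/3) = 2 + d/3)
U(k) = 2 + 862*k/3 (U(k) = 287*k + (2 + k/3) = 2 + 862*k/3)
(U(395) - 246887)*(109807 + 319562) = ((2 + (862/3)*395) - 246887)*(109807 + 319562) = ((2 + 340490/3) - 246887)*429369 = (340496/3 - 246887)*429369 = -400165/3*429369 = -57272815295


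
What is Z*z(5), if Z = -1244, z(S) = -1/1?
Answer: 1244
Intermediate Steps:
z(S) = -1 (z(S) = -1*1 = -1)
Z*z(5) = -1244*(-1) = 1244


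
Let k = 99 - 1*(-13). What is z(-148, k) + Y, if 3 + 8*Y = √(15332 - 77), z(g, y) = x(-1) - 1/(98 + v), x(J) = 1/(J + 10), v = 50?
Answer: -721/2664 + 3*√1695/8 ≈ 15.168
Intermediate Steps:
k = 112 (k = 99 + 13 = 112)
x(J) = 1/(10 + J)
z(g, y) = 139/1332 (z(g, y) = 1/(10 - 1) - 1/(98 + 50) = 1/9 - 1/148 = ⅑ - 1*1/148 = ⅑ - 1/148 = 139/1332)
Y = -3/8 + 3*√1695/8 (Y = -3/8 + √(15332 - 77)/8 = -3/8 + √15255/8 = -3/8 + (3*√1695)/8 = -3/8 + 3*√1695/8 ≈ 15.064)
z(-148, k) + Y = 139/1332 + (-3/8 + 3*√1695/8) = -721/2664 + 3*√1695/8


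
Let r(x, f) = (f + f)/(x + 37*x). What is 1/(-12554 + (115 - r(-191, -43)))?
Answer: -3629/45141174 ≈ -8.0392e-5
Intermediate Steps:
r(x, f) = f/(19*x) (r(x, f) = (2*f)/((38*x)) = (2*f)*(1/(38*x)) = f/(19*x))
1/(-12554 + (115 - r(-191, -43))) = 1/(-12554 + (115 - (-43)/(19*(-191)))) = 1/(-12554 + (115 - (-43)*(-1)/(19*191))) = 1/(-12554 + (115 - 1*43/3629)) = 1/(-12554 + (115 - 43/3629)) = 1/(-12554 + 417292/3629) = 1/(-45141174/3629) = -3629/45141174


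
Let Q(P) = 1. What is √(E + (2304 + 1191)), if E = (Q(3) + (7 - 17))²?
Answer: 2*√894 ≈ 59.800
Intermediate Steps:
E = 81 (E = (1 + (7 - 17))² = (1 - 10)² = (-9)² = 81)
√(E + (2304 + 1191)) = √(81 + (2304 + 1191)) = √(81 + 3495) = √3576 = 2*√894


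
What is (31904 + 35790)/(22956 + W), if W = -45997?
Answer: -67694/23041 ≈ -2.9380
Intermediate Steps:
(31904 + 35790)/(22956 + W) = (31904 + 35790)/(22956 - 45997) = 67694/(-23041) = 67694*(-1/23041) = -67694/23041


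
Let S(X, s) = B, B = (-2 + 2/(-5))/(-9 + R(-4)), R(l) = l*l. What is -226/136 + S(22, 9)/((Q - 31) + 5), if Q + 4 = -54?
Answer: -27617/16660 ≈ -1.6577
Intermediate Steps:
Q = -58 (Q = -4 - 54 = -58)
R(l) = l²
B = -12/35 (B = (-2 + 2/(-5))/(-9 + (-4)²) = (-2 + 2*(-⅕))/(-9 + 16) = (-2 - ⅖)/7 = -12/5*⅐ = -12/35 ≈ -0.34286)
S(X, s) = -12/35
-226/136 + S(22, 9)/((Q - 31) + 5) = -226/136 - 12/(35*((-58 - 31) + 5)) = -226*1/136 - 12/(35*(-89 + 5)) = -113/68 - 12/35/(-84) = -113/68 - 12/35*(-1/84) = -113/68 + 1/245 = -27617/16660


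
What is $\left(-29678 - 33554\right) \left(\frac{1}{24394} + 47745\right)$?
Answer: $- \frac{36822887444096}{12197} \approx -3.019 \cdot 10^{9}$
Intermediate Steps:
$\left(-29678 - 33554\right) \left(\frac{1}{24394} + 47745\right) = - 63232 \left(\frac{1}{24394} + 47745\right) = \left(-63232\right) \frac{1164691531}{24394} = - \frac{36822887444096}{12197}$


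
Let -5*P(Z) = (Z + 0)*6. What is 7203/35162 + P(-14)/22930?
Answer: 414388779/2015661650 ≈ 0.20558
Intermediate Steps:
P(Z) = -6*Z/5 (P(Z) = -(Z + 0)*6/5 = -Z*6/5 = -6*Z/5)
7203/35162 + P(-14)/22930 = 7203/35162 - 6/5*(-14)/22930 = 7203*(1/35162) + (84/5)*(1/22930) = 7203/35162 + 42/57325 = 414388779/2015661650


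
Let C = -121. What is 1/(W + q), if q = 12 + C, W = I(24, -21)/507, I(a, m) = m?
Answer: -169/18428 ≈ -0.0091708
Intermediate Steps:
W = -7/169 (W = -21/507 = -21*1/507 = -7/169 ≈ -0.041420)
q = -109 (q = 12 - 121 = -109)
1/(W + q) = 1/(-7/169 - 109) = 1/(-18428/169) = -169/18428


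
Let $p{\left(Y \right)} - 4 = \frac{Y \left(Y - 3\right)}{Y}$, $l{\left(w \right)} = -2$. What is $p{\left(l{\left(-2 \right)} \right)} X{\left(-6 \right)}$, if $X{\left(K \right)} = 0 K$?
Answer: $0$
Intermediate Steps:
$X{\left(K \right)} = 0$
$p{\left(Y \right)} = 1 + Y$ ($p{\left(Y \right)} = 4 + \frac{Y \left(Y - 3\right)}{Y} = 4 + \frac{Y \left(-3 + Y\right)}{Y} = 4 + \left(-3 + Y\right) = 1 + Y$)
$p{\left(l{\left(-2 \right)} \right)} X{\left(-6 \right)} = \left(1 - 2\right) 0 = \left(-1\right) 0 = 0$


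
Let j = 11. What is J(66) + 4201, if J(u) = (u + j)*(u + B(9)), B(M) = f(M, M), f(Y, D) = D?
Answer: 9976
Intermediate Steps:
B(M) = M
J(u) = (9 + u)*(11 + u) (J(u) = (u + 11)*(u + 9) = (11 + u)*(9 + u) = (9 + u)*(11 + u))
J(66) + 4201 = (99 + 66² + 20*66) + 4201 = (99 + 4356 + 1320) + 4201 = 5775 + 4201 = 9976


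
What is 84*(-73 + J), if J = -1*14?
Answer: -7308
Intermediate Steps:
J = -14
84*(-73 + J) = 84*(-73 - 14) = 84*(-87) = -7308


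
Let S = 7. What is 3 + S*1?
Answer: 10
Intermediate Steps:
3 + S*1 = 3 + 7*1 = 3 + 7 = 10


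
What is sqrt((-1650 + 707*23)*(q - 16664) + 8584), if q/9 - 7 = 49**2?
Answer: 2*sqrt(18295118) ≈ 8554.6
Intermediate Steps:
q = 21672 (q = 63 + 9*49**2 = 63 + 9*2401 = 63 + 21609 = 21672)
sqrt((-1650 + 707*23)*(q - 16664) + 8584) = sqrt((-1650 + 707*23)*(21672 - 16664) + 8584) = sqrt((-1650 + 16261)*5008 + 8584) = sqrt(14611*5008 + 8584) = sqrt(73171888 + 8584) = sqrt(73180472) = 2*sqrt(18295118)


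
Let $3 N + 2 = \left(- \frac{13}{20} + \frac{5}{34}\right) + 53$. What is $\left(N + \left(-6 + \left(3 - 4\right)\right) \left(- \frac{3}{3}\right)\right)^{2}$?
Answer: $\frac{65658609}{115600} \approx 567.98$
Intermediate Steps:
$N = \frac{5723}{340}$ ($N = - \frac{2}{3} + \frac{\left(- \frac{13}{20} + \frac{5}{34}\right) + 53}{3} = - \frac{2}{3} + \frac{- \frac{171}{340} + 53}{3} = - \frac{2}{3} + \frac{1}{3} \cdot \frac{17849}{340} = - \frac{2}{3} + \frac{17849}{1020} = \frac{5723}{340} \approx 16.832$)
$\left(N + \left(-6 + \left(3 - 4\right)\right) \left(- \frac{3}{3}\right)\right)^{2} = \left(\frac{5723}{340} + \left(-6 + \left(3 - 4\right)\right) \left(- \frac{3}{3}\right)\right)^{2} = \left(\frac{5723}{340} + \left(-6 + \left(3 - 4\right)\right) \left(\left(-3\right) \frac{1}{3}\right)\right)^{2} = \left(\frac{5723}{340} + \left(-6 - 1\right) \left(-1\right)\right)^{2} = \left(\frac{5723}{340} - -7\right)^{2} = \left(\frac{5723}{340} + 7\right)^{2} = \left(\frac{8103}{340}\right)^{2} = \frac{65658609}{115600}$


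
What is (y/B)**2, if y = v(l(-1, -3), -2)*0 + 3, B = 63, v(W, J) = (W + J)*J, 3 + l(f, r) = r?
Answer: 1/441 ≈ 0.0022676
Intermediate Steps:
l(f, r) = -3 + r
v(W, J) = J*(J + W) (v(W, J) = (J + W)*J = J*(J + W))
y = 3 (y = -2*(-2 + (-3 - 3))*0 + 3 = -2*(-2 - 6)*0 + 3 = -2*(-8)*0 + 3 = 16*0 + 3 = 0 + 3 = 3)
(y/B)**2 = (3/63)**2 = (3*(1/63))**2 = (1/21)**2 = 1/441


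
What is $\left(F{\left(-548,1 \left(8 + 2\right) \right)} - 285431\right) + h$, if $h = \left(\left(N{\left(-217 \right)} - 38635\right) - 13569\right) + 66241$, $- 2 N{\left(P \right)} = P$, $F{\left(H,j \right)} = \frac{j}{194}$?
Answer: $- \frac{52629377}{194} \approx -2.7129 \cdot 10^{5}$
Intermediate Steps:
$F{\left(H,j \right)} = \frac{j}{194}$ ($F{\left(H,j \right)} = j \frac{1}{194} = \frac{j}{194}$)
$N{\left(P \right)} = - \frac{P}{2}$
$h = \frac{28291}{2}$ ($h = \left(\left(\left(- \frac{1}{2}\right) \left(-217\right) - 38635\right) - 13569\right) + 66241 = \left(\left(\frac{217}{2} - 38635\right) - 13569\right) + 66241 = \left(- \frac{77053}{2} - 13569\right) + 66241 = - \frac{104191}{2} + 66241 = \frac{28291}{2} \approx 14146.0$)
$\left(F{\left(-548,1 \left(8 + 2\right) \right)} - 285431\right) + h = \left(\frac{1 \left(8 + 2\right)}{194} - 285431\right) + \frac{28291}{2} = \left(\frac{1 \cdot 10}{194} - 285431\right) + \frac{28291}{2} = \left(\frac{1}{194} \cdot 10 - 285431\right) + \frac{28291}{2} = \left(\frac{5}{97} - 285431\right) + \frac{28291}{2} = - \frac{27686802}{97} + \frac{28291}{2} = - \frac{52629377}{194}$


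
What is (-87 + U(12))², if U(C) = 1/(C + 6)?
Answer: 2449225/324 ≈ 7559.3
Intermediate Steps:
U(C) = 1/(6 + C)
(-87 + U(12))² = (-87 + 1/(6 + 12))² = (-87 + 1/18)² = (-1565/18)² = 2449225/324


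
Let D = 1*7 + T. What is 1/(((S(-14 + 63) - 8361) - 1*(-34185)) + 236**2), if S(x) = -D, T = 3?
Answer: 1/81510 ≈ 1.2268e-5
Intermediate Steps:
D = 10 (D = 1*7 + 3 = 7 + 3 = 10)
S(x) = -10 (S(x) = -1*10 = -10)
1/(((S(-14 + 63) - 8361) - 1*(-34185)) + 236**2) = 1/(((-10 - 8361) - 1*(-34185)) + 236**2) = 1/((-8371 + 34185) + 55696) = 1/(25814 + 55696) = 1/81510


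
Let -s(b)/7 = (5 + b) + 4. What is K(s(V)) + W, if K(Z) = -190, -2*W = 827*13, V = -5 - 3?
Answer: -11131/2 ≈ -5565.5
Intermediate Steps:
V = -8
W = -10751/2 (W = -827*13/2 = -1/2*10751 = -10751/2 ≈ -5375.5)
s(b) = -63 - 7*b (s(b) = -7*((5 + b) + 4) = -7*(9 + b) = -63 - 7*b)
K(s(V)) + W = -190 - 10751/2 = -11131/2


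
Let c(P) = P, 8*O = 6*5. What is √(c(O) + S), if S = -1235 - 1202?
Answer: I*√9733/2 ≈ 49.328*I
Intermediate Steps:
O = 15/4 (O = (6*5)/8 = (⅛)*30 = 15/4 ≈ 3.7500)
S = -2437
√(c(O) + S) = √(15/4 - 2437) = √(-9733/4) = I*√9733/2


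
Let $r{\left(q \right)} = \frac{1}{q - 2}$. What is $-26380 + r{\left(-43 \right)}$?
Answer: $- \frac{1187101}{45} \approx -26380.0$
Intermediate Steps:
$r{\left(q \right)} = \frac{1}{-2 + q}$
$-26380 + r{\left(-43 \right)} = -26380 + \frac{1}{-2 - 43} = -26380 + \frac{1}{-45} = -26380 - \frac{1}{45} = - \frac{1187101}{45}$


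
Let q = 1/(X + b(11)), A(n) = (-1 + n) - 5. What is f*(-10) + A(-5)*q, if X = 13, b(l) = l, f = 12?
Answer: -2891/24 ≈ -120.46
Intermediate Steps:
A(n) = -6 + n
q = 1/24 (q = 1/(13 + 11) = 1/24 ≈ 0.041667)
f*(-10) + A(-5)*q = 12*(-10) + (-6 - 5)*(1/24) = -120 - 11*1/24 = -120 - 11/24 = -2891/24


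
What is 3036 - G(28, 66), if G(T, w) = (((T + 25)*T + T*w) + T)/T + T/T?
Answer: 2915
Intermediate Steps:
G(T, w) = 1 + (T + T*w + T*(25 + T))/T (G(T, w) = (((25 + T)*T + T*w) + T)/T + 1 = ((T*(25 + T) + T*w) + T)/T + 1 = ((T*w + T*(25 + T)) + T)/T + 1 = (T + T*w + T*(25 + T))/T + 1 = 1 + (T + T*w + T*(25 + T))/T)
3036 - G(28, 66) = 3036 - (27 + 28 + 66) = 3036 - 1*121 = 3036 - 121 = 2915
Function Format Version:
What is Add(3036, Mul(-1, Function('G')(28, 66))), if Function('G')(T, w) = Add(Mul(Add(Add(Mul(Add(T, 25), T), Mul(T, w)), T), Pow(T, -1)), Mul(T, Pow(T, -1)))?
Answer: 2915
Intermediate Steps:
Function('G')(T, w) = Add(1, Mul(Pow(T, -1), Add(T, Mul(T, w), Mul(T, Add(25, T))))) (Function('G')(T, w) = Add(Mul(Add(Add(Mul(Add(25, T), T), Mul(T, w)), T), Pow(T, -1)), 1) = Add(Mul(Add(Add(Mul(T, Add(25, T)), Mul(T, w)), T), Pow(T, -1)), 1) = Add(Mul(Add(Add(Mul(T, w), Mul(T, Add(25, T))), T), Pow(T, -1)), 1) = Add(Mul(Add(T, Mul(T, w), Mul(T, Add(25, T))), Pow(T, -1)), 1) = Add(Mul(Pow(T, -1), Add(T, Mul(T, w), Mul(T, Add(25, T)))), 1) = Add(1, Mul(Pow(T, -1), Add(T, Mul(T, w), Mul(T, Add(25, T))))))
Add(3036, Mul(-1, Function('G')(28, 66))) = Add(3036, Mul(-1, Add(27, 28, 66))) = Add(3036, Mul(-1, 121)) = Add(3036, -121) = 2915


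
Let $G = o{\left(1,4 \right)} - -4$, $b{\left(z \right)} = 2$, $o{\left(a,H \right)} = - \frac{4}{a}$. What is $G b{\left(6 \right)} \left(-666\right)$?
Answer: $0$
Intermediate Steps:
$G = 0$ ($G = - \frac{4}{1} - -4 = \left(-4\right) 1 + 4 = -4 + 4 = 0$)
$G b{\left(6 \right)} \left(-666\right) = 0 \cdot 2 \left(-666\right) = 0 \left(-666\right) = 0$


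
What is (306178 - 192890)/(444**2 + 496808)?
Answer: 14161/86743 ≈ 0.16325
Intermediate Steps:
(306178 - 192890)/(444**2 + 496808) = 113288/(197136 + 496808) = 113288/693944 = 113288*(1/693944) = 14161/86743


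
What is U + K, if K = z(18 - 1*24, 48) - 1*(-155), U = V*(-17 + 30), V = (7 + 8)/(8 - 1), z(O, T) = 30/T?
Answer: 10275/56 ≈ 183.48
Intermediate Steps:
V = 15/7 ≈ 2.1429
U = 195/7 (U = 15*(-17 + 30)/7 = (15/7)*13 = 195/7 ≈ 27.857)
K = 1245/8 (K = 30/48 - 1*(-155) = 30*(1/48) + 155 = 5/8 + 155 = 1245/8 ≈ 155.63)
U + K = 195/7 + 1245/8 = 10275/56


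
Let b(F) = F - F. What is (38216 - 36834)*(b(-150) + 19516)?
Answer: 26971112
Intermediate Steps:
b(F) = 0
(38216 - 36834)*(b(-150) + 19516) = (38216 - 36834)*(0 + 19516) = 1382*19516 = 26971112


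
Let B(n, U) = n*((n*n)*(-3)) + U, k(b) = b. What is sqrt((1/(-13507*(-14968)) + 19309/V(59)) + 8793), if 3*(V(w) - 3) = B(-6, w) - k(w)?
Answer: sqrt(4352549500550940763972170)/22137918972 ≈ 94.240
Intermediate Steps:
B(n, U) = U - 3*n**3 (B(n, U) = n*(n**2*(-3)) + U = n*(-3*n**2) + U = -3*n**3 + U = U - 3*n**3)
V(w) = 219 (V(w) = 3 + ((w - 3*(-6)**3) - w)/3 = 3 + ((w - 3*(-216)) - w)/3 = 3 + ((w + 648) - w)/3 = 3 + ((648 + w) - w)/3 = 3 + (1/3)*648 = 3 + 216 = 219)
sqrt((1/(-13507*(-14968)) + 19309/V(59)) + 8793) = sqrt((1/(-13507*(-14968)) + 19309/219) + 8793) = sqrt((-1/13507*(-1/14968) + 19309*(1/219)) + 8793) = sqrt((1/202172776 + 19309/219) + 8793) = sqrt(3903754132003/44275837944 + 8793) = sqrt(393221197173595/44275837944) = sqrt(4352549500550940763972170)/22137918972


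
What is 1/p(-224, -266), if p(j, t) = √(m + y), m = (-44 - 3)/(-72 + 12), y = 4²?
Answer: 2*√15105/1007 ≈ 0.24410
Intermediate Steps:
y = 16
m = 47/60 (m = -47/(-60) = -47*(-1/60) = 47/60 ≈ 0.78333)
p(j, t) = √15105/30 (p(j, t) = √(47/60 + 16) = √(1007/60) = √15105/30)
1/p(-224, -266) = 1/(√15105/30) = 2*√15105/1007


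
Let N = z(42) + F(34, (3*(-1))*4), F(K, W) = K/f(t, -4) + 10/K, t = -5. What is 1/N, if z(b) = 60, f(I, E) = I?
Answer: 85/4547 ≈ 0.018694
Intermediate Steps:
F(K, W) = 10/K - K/5 (F(K, W) = K/(-5) + 10/K = K*(-1/5) + 10/K = -K/5 + 10/K = 10/K - K/5)
N = 4547/85 (N = 60 + (10/34 - 1/5*34) = 60 + (10*(1/34) - 34/5) = 60 + (5/17 - 34/5) = 60 - 553/85 = 4547/85 ≈ 53.494)
1/N = 1/(4547/85) = 85/4547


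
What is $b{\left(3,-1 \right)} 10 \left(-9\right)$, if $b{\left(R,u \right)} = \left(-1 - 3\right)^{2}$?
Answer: $-1440$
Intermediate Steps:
$b{\left(R,u \right)} = 16$ ($b{\left(R,u \right)} = \left(-1 + \left(-4 + 1\right)\right)^{2} = \left(-1 - 3\right)^{2} = \left(-4\right)^{2} = 16$)
$b{\left(3,-1 \right)} 10 \left(-9\right) = 16 \cdot 10 \left(-9\right) = 160 \left(-9\right) = -1440$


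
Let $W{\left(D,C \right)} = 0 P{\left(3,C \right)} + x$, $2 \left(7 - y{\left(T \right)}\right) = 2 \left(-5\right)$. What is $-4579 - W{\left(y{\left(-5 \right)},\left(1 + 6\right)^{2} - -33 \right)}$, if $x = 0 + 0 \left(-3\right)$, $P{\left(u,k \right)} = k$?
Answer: $-4579$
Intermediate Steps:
$y{\left(T \right)} = 12$ ($y{\left(T \right)} = 7 - \frac{2 \left(-5\right)}{2} = 7 - -5 = 7 + 5 = 12$)
$x = 0$ ($x = 0 + 0 = 0$)
$W{\left(D,C \right)} = 0$ ($W{\left(D,C \right)} = 0 C + 0 = 0 + 0 = 0$)
$-4579 - W{\left(y{\left(-5 \right)},\left(1 + 6\right)^{2} - -33 \right)} = -4579 - 0 = -4579 + 0 = -4579$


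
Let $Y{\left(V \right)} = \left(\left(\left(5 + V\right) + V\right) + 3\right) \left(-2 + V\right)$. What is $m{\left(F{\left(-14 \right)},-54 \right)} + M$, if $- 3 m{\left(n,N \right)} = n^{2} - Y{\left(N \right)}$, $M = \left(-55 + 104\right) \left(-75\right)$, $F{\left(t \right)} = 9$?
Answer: $- \frac{5506}{3} \approx -1835.3$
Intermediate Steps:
$Y{\left(V \right)} = \left(-2 + V\right) \left(8 + 2 V\right)$ ($Y{\left(V \right)} = \left(\left(5 + 2 V\right) + 3\right) \left(-2 + V\right) = \left(8 + 2 V\right) \left(-2 + V\right) = \left(-2 + V\right) \left(8 + 2 V\right)$)
$M = -3675$ ($M = 49 \left(-75\right) = -3675$)
$m{\left(n,N \right)} = - \frac{16}{3} - \frac{n^{2}}{3} + \frac{2 N^{2}}{3} + \frac{4 N}{3}$ ($m{\left(n,N \right)} = - \frac{n^{2} - \left(-16 + 2 N^{2} + 4 N\right)}{3} = - \frac{16 + n^{2} - 4 N - 2 N^{2}}{3} = - \frac{16}{3} - \frac{n^{2}}{3} + \frac{2 N^{2}}{3} + \frac{4 N}{3}$)
$m{\left(F{\left(-14 \right)},-54 \right)} + M = \left(- \frac{16}{3} - \frac{9^{2}}{3} + \frac{2 \left(-54\right)^{2}}{3} + \frac{4}{3} \left(-54\right)\right) - 3675 = \left(- \frac{16}{3} - 27 + \frac{2}{3} \cdot 2916 - 72\right) - 3675 = \left(- \frac{16}{3} - 27 + 1944 - 72\right) - 3675 = \frac{5519}{3} - 3675 = - \frac{5506}{3}$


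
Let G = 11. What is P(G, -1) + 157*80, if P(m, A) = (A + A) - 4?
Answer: 12554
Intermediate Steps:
P(m, A) = -4 + 2*A (P(m, A) = 2*A - 4 = -4 + 2*A)
P(G, -1) + 157*80 = (-4 + 2*(-1)) + 157*80 = (-4 - 2) + 12560 = -6 + 12560 = 12554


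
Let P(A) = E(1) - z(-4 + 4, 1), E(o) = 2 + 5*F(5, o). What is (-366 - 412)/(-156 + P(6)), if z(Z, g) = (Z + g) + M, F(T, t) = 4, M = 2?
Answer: 778/137 ≈ 5.6788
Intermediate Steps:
z(Z, g) = 2 + Z + g (z(Z, g) = (Z + g) + 2 = 2 + Z + g)
E(o) = 22 (E(o) = 2 + 5*4 = 2 + 20 = 22)
P(A) = 19 (P(A) = 22 - (2 + (-4 + 4) + 1) = 22 - (2 + 0 + 1) = 22 - 1*3 = 22 - 3 = 19)
(-366 - 412)/(-156 + P(6)) = (-366 - 412)/(-156 + 19) = -778/(-137) = -778*(-1/137) = 778/137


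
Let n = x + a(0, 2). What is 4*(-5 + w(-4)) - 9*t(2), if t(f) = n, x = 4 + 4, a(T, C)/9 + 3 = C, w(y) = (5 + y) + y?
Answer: -23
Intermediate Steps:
w(y) = 5 + 2*y
a(T, C) = -27 + 9*C
x = 8
n = -1 (n = 8 + (-27 + 9*2) = 8 + (-27 + 18) = 8 - 9 = -1)
t(f) = -1
4*(-5 + w(-4)) - 9*t(2) = 4*(-5 + (5 + 2*(-4))) - 9*(-1) = 4*(-5 + (5 - 8)) + 9 = 4*(-5 - 3) + 9 = 4*(-8) + 9 = -32 + 9 = -23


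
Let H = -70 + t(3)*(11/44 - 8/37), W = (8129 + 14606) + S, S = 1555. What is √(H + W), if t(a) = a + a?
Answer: √132629830/74 ≈ 155.63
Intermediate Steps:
t(a) = 2*a
W = 24290 (W = (8129 + 14606) + 1555 = 22735 + 1555 = 24290)
H = -5165/74 (H = -70 + (2*3)*(11/44 - 8/37) = -70 + 6*(11*(1/44) - 8*1/37) = -70 + 6*(¼ - 8/37) = -70 + 6*(5/148) = -70 + 15/74 = -5165/74 ≈ -69.797)
√(H + W) = √(-5165/74 + 24290) = √(1792295/74) = √132629830/74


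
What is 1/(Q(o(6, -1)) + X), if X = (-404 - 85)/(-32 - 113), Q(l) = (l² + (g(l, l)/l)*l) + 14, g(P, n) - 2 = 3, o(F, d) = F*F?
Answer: 145/191164 ≈ 0.00075851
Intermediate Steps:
o(F, d) = F²
g(P, n) = 5 (g(P, n) = 2 + 3 = 5)
Q(l) = 19 + l² (Q(l) = (l² + (5/l)*l) + 14 = (l² + 5) + 14 = (5 + l²) + 14 = 19 + l²)
X = 489/145 (X = -489/(-145) = -489*(-1/145) = 489/145 ≈ 3.3724)
1/(Q(o(6, -1)) + X) = 1/((19 + (6²)²) + 489/145) = 1/((19 + 36²) + 489/145) = 1/((19 + 1296) + 489/145) = 1/(1315 + 489/145) = 1/(191164/145) = 145/191164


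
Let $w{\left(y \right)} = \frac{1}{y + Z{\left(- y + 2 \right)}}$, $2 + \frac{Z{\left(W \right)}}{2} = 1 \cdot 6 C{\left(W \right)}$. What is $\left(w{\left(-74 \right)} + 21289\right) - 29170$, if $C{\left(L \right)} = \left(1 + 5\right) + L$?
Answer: $- \frac{7140185}{906} \approx -7881.0$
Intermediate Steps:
$C{\left(L \right)} = 6 + L$
$Z{\left(W \right)} = 68 + 12 W$ ($Z{\left(W \right)} = -4 + 2 \cdot 1 \cdot 6 \left(6 + W\right) = -4 + 2 \cdot 6 \left(6 + W\right) = -4 + 2 \left(36 + 6 W\right) = -4 + \left(72 + 12 W\right) = 68 + 12 W$)
$w{\left(y \right)} = \frac{1}{92 - 11 y}$ ($w{\left(y \right)} = \frac{1}{y + \left(68 + 12 \left(- y + 2\right)\right)} = \frac{1}{y + \left(68 + 12 \left(2 - y\right)\right)} = \frac{1}{y + \left(68 - \left(-24 + 12 y\right)\right)} = \frac{1}{y - \left(-92 + 12 y\right)} = \frac{1}{92 - 11 y}$)
$\left(w{\left(-74 \right)} + 21289\right) - 29170 = \left(\frac{1}{92 - -814} + 21289\right) - 29170 = \left(\frac{1}{92 + 814} + 21289\right) - 29170 = \left(\frac{1}{906} + 21289\right) - 29170 = \frac{19287835}{906} - 29170 = - \frac{7140185}{906}$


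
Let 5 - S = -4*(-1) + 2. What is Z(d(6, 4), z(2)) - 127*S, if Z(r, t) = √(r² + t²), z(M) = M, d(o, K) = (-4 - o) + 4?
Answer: 127 + 2*√10 ≈ 133.32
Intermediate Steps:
d(o, K) = -o
S = -1 (S = 5 - (-4*(-1) + 2) = 5 - (4 + 2) = 5 - 1*6 = 5 - 6 = -1)
Z(d(6, 4), z(2)) - 127*S = √((-1*6)² + 2²) - 127*(-1) = √((-6)² + 4) + 127 = √(36 + 4) + 127 = √40 + 127 = 2*√10 + 127 = 127 + 2*√10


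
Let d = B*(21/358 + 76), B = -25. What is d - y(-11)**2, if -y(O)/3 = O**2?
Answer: -47854027/358 ≈ -1.3367e+5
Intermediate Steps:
y(O) = -3*O**2
d = -680725/358 (d = -25*(21/358 + 76) = -25*27229/358 = -680725/358 ≈ -1901.5)
d - y(-11)**2 = -680725/358 - (-3*(-11)**2)**2 = -680725/358 - (-3*121)**2 = -680725/358 - 1*(-363)**2 = -680725/358 - 1*131769 = -680725/358 - 131769 = -47854027/358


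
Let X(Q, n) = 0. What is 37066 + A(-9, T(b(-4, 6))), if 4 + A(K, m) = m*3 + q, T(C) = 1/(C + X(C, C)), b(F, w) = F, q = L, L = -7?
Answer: 148217/4 ≈ 37054.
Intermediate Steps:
q = -7
T(C) = 1/C (T(C) = 1/(C + 0) = 1/C)
A(K, m) = -11 + 3*m (A(K, m) = -4 + (m*3 - 7) = -4 + (3*m - 7) = -4 + (-7 + 3*m) = -11 + 3*m)
37066 + A(-9, T(b(-4, 6))) = 37066 + (-11 + 3/(-4)) = 37066 + (-11 + 3*(-1/4)) = 37066 + (-11 - 3/4) = 37066 - 47/4 = 148217/4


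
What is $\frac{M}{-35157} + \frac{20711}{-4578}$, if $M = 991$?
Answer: $- \frac{244224475}{53649582} \approx -4.5522$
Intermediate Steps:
$\frac{M}{-35157} + \frac{20711}{-4578} = \frac{991}{-35157} + \frac{20711}{-4578} = 991 \left(- \frac{1}{35157}\right) + 20711 \left(- \frac{1}{4578}\right) = - \frac{991}{35157} - \frac{20711}{4578} = - \frac{244224475}{53649582}$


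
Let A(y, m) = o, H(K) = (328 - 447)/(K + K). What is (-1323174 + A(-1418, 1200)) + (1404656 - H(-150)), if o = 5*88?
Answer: 24576481/300 ≈ 81922.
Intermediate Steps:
H(K) = -119/(2*K) (H(K) = -119*1/(2*K) = -119/(2*K))
o = 440
A(y, m) = 440
(-1323174 + A(-1418, 1200)) + (1404656 - H(-150)) = (-1323174 + 440) + (1404656 - (-119)/(2*(-150))) = -1322734 + (1404656 - (-119)*(-1)/(2*150)) = -1322734 + (1404656 - 1*119/300) = -1322734 + (1404656 - 119/300) = -1322734 + 421396681/300 = 24576481/300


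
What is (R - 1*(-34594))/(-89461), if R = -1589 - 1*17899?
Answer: -15106/89461 ≈ -0.16886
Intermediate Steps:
R = -19488 (R = -1589 - 17899 = -19488)
(R - 1*(-34594))/(-89461) = (-19488 - 1*(-34594))/(-89461) = (-19488 + 34594)*(-1/89461) = 15106*(-1/89461) = -15106/89461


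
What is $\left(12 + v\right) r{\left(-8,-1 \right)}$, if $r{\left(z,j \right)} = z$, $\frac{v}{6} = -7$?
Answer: $240$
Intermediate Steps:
$v = -42$ ($v = 6 \left(-7\right) = -42$)
$\left(12 + v\right) r{\left(-8,-1 \right)} = \left(12 - 42\right) \left(-8\right) = \left(-30\right) \left(-8\right) = 240$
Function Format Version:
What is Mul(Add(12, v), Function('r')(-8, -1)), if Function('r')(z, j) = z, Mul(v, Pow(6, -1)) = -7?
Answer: 240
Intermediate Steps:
v = -42 (v = Mul(6, -7) = -42)
Mul(Add(12, v), Function('r')(-8, -1)) = Mul(Add(12, -42), -8) = Mul(-30, -8) = 240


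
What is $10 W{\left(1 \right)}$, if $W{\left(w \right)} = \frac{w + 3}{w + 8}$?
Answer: $\frac{40}{9} \approx 4.4444$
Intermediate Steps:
$W{\left(w \right)} = \frac{3 + w}{8 + w}$
$10 W{\left(1 \right)} = 10 \frac{3 + 1}{8 + 1} = 10 \cdot \frac{1}{9} \cdot 4 = 10 \cdot \frac{4}{9} = \frac{40}{9}$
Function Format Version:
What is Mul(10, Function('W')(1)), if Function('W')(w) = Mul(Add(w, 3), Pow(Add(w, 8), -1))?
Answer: Rational(40, 9) ≈ 4.4444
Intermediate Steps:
Function('W')(w) = Mul(Pow(Add(8, w), -1), Add(3, w)) (Function('W')(w) = Mul(Add(3, w), Pow(Add(8, w), -1)) = Mul(Pow(Add(8, w), -1), Add(3, w)))
Mul(10, Function('W')(1)) = Mul(10, Mul(Pow(Add(8, 1), -1), Add(3, 1))) = Mul(10, Mul(Pow(9, -1), 4)) = Mul(10, Mul(Rational(1, 9), 4)) = Mul(10, Rational(4, 9)) = Rational(40, 9)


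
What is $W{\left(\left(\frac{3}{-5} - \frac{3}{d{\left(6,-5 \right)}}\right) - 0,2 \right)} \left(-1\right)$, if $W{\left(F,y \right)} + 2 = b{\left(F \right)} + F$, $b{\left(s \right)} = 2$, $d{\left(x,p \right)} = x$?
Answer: $\frac{11}{10} \approx 1.1$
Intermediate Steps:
$W{\left(F,y \right)} = F$ ($W{\left(F,y \right)} = -2 + \left(2 + F\right) = F$)
$W{\left(\left(\frac{3}{-5} - \frac{3}{d{\left(6,-5 \right)}}\right) - 0,2 \right)} \left(-1\right) = \left(\left(\frac{3}{-5} - \frac{3}{6}\right) - 0\right) \left(-1\right) = \left(\left(3 \left(- \frac{1}{5}\right) - \frac{1}{2}\right) + 0\right) \left(-1\right) = \left(\left(- \frac{3}{5} - \frac{1}{2}\right) + 0\right) \left(-1\right) = \left(- \frac{11}{10} + 0\right) \left(-1\right) = \left(- \frac{11}{10}\right) \left(-1\right) = \frac{11}{10}$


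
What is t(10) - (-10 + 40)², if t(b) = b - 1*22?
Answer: -912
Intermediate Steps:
t(b) = -22 + b (t(b) = b - 22 = -22 + b)
t(10) - (-10 + 40)² = (-22 + 10) - (-10 + 40)² = -12 - 1*30² = -12 - 1*900 = -12 - 900 = -912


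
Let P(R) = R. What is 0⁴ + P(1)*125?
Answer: 125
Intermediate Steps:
0⁴ + P(1)*125 = 0⁴ + 1*125 = 0 + 125 = 125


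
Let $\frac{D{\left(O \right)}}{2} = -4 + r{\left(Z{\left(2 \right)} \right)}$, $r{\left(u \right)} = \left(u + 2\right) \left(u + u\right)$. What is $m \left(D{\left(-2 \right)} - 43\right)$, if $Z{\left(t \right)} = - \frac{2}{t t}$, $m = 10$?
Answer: $-540$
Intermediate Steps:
$Z{\left(t \right)} = - \frac{2}{t^{2}}$
$r{\left(u \right)} = 2 u \left(2 + u\right)$ ($r{\left(u \right)} = \left(2 + u\right) 2 u = 2 u \left(2 + u\right)$)
$D{\left(O \right)} = -11$ ($D{\left(O \right)} = 2 \left(-4 + 2 \left(- \frac{2}{4}\right) \left(2 - \frac{2}{4}\right)\right) = 2 \left(-4 + 2 \left(\left(-2\right) \frac{1}{4}\right) \left(2 - \frac{1}{2}\right)\right) = 2 \left(-4 + 2 \left(- \frac{1}{2}\right) \left(2 - \frac{1}{2}\right)\right) = 2 \left(-4 + 2 \left(- \frac{1}{2}\right) \frac{3}{2}\right) = 2 \left(-4 - \frac{3}{2}\right) = 2 \left(- \frac{11}{2}\right) = -11$)
$m \left(D{\left(-2 \right)} - 43\right) = 10 \left(-11 - 43\right) = 10 \left(-54\right) = -540$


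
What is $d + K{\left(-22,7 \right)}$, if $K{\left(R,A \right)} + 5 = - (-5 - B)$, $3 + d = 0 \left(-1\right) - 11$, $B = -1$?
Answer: $-15$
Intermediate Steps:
$d = -14$ ($d = -3 + \left(0 \left(-1\right) - 11\right) = -3 + \left(0 - 11\right) = -3 - 11 = -14$)
$K{\left(R,A \right)} = -1$ ($K{\left(R,A \right)} = -5 - \left(-5 - -1\right) = -5 - \left(-5 + 1\right) = -5 - -4 = -5 + 4 = -1$)
$d + K{\left(-22,7 \right)} = -14 - 1 = -15$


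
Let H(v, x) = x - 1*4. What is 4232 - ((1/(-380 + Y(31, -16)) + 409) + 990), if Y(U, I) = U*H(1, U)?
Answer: 1294680/457 ≈ 2833.0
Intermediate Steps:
H(v, x) = -4 + x (H(v, x) = x - 4 = -4 + x)
Y(U, I) = U*(-4 + U)
4232 - ((1/(-380 + Y(31, -16)) + 409) + 990) = 4232 - ((1/(-380 + 31*(-4 + 31)) + 409) + 990) = 4232 - ((1/(-380 + 31*27) + 409) + 990) = 4232 - ((1/(-380 + 837) + 409) + 990) = 4232 - ((1/457 + 409) + 990) = 4232 - (186914/457 + 990) = 4232 - 1*639344/457 = 4232 - 639344/457 = 1294680/457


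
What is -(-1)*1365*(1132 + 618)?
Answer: 2388750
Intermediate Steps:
-(-1)*1365*(1132 + 618) = -(-1)*1365*1750 = -(-1)*2388750 = -1*(-2388750) = 2388750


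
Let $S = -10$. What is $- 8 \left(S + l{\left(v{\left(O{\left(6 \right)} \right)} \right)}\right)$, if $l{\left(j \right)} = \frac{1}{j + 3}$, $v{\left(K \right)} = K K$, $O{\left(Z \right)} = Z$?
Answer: $\frac{3112}{39} \approx 79.795$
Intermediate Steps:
$v{\left(K \right)} = K^{2}$
$l{\left(j \right)} = \frac{1}{3 + j}$
$- 8 \left(S + l{\left(v{\left(O{\left(6 \right)} \right)} \right)}\right) = - 8 \left(-10 + \frac{1}{3 + 6^{2}}\right) = - 8 \left(-10 + \frac{1}{3 + 36}\right) = - 8 \left(-10 + \frac{1}{39}\right) = \left(-8\right) \left(- \frac{389}{39}\right) = \frac{3112}{39}$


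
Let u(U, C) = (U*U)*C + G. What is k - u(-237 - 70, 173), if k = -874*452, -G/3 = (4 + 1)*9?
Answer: -16699990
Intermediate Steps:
G = -135 (G = -3*(4 + 1)*9 = -15*9 = -3*45 = -135)
k = -395048
u(U, C) = -135 + C*U² (u(U, C) = (U*U)*C - 135 = U²*C - 135 = C*U² - 135 = -135 + C*U²)
k - u(-237 - 70, 173) = -395048 - (-135 + 173*(-237 - 70)²) = -395048 - (-135 + 173*(-307)²) = -395048 - (-135 + 173*94249) = -395048 - (-135 + 16305077) = -395048 - 1*16304942 = -395048 - 16304942 = -16699990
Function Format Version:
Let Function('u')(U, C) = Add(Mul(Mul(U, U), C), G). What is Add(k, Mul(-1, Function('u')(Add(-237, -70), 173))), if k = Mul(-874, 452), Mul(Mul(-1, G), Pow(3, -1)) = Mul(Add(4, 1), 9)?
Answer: -16699990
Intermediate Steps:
G = -135 (G = Mul(-3, Mul(Add(4, 1), 9)) = Mul(-3, Mul(5, 9)) = Mul(-3, 45) = -135)
k = -395048
Function('u')(U, C) = Add(-135, Mul(C, Pow(U, 2))) (Function('u')(U, C) = Add(Mul(Mul(U, U), C), -135) = Add(Mul(Pow(U, 2), C), -135) = Add(Mul(C, Pow(U, 2)), -135) = Add(-135, Mul(C, Pow(U, 2))))
Add(k, Mul(-1, Function('u')(Add(-237, -70), 173))) = Add(-395048, Mul(-1, Add(-135, Mul(173, Pow(Add(-237, -70), 2))))) = Add(-395048, Mul(-1, Add(-135, Mul(173, Pow(-307, 2))))) = Add(-395048, Mul(-1, Add(-135, Mul(173, 94249)))) = Add(-395048, Mul(-1, Add(-135, 16305077))) = Add(-395048, Mul(-1, 16304942)) = Add(-395048, -16304942) = -16699990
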